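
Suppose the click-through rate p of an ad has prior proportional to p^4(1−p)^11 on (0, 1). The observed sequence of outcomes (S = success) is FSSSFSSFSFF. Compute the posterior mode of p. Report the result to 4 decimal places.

The prior density ∝ p^4(1−p)^11 is the kernel of Beta(5, 12).
Data: 6 successes in 11 trials (from the sequence). The binomial likelihood contributes p^6(1−p)^5, so the posterior is Beta(5+6, 12+5) = Beta(11, 17).
For Beta(a, b) with a, b > 1 the mode is (a−1)/(a+b−2) = 10/26 ≈ 0.3846.

p̂_MAP = 0.3846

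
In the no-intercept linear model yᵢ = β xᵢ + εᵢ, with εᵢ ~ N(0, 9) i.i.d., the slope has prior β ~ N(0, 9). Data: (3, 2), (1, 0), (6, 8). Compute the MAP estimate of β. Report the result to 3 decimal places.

β̂_MAP = 1.149

log p(β | y) = −Σ(yᵢ − βxᵢ)²/(2·9) − β²/(2·9) + const.
Setting the derivative to zero: Σxᵢ(yᵢ − βxᵢ)/9 − β/9 = 0, so β = Σxᵢyᵢ / (Σxᵢ² + σ²/τ²).
Σxᵢyᵢ = 3·2 + 1·0 + 6·8 = 54; Σxᵢ² = 46; σ²/τ² = 1.
β̂_MAP = 54 / (46 + 1) = 54/47 ≈ 1.149.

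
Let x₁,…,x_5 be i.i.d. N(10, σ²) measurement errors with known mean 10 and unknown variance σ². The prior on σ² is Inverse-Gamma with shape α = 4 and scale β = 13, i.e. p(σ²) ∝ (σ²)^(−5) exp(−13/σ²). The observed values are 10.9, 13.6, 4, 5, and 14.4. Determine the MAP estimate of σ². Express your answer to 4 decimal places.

σ̂²_MAP = 8.0087

Sum of squared deviations about the known mean: SS = (10.9−10)² + (13.6−10)² + (4−10)² + (5−10)² + (14.4−10)² = 94.13.
The Normal likelihood contributes (σ²)^(−n/2) exp(−SS/(2σ²)), so the posterior is Inverse-Gamma(α + n/2, β + SS/2) = Inverse-Gamma(6.5, 60.065).
The mode of Inverse-Gamma(a, b) is b/(a+1) = 60.065/7.5 ≈ 8.0087.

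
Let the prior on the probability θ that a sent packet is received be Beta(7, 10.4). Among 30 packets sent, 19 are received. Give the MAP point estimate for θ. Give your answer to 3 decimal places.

θ̂_MAP = 0.551

Prior: Beta(7, 10.4).
Data: 19 successes in 30 trials. The binomial likelihood contributes θ^19(1−θ)^11, so the posterior is Beta(7+19, 10.4+11) = Beta(26, 21.4).
For Beta(a, b) with a, b > 1 the mode is (a−1)/(a+b−2) = 25/45.4 ≈ 0.551.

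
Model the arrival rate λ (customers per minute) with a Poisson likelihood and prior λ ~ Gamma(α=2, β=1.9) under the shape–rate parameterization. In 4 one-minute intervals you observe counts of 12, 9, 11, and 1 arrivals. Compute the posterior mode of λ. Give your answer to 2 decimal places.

λ̂_MAP = 5.76

Σxᵢ = 12+9+11+1 = 33, with n = 4.
Posterior ∝ λe^(−1.9λ) · λ^33e^(−4λ) = λ^34e^(−5.9λ), i.e. Gamma(shape=35, rate=5.9).
The mode of a Gamma(a, b) with a ≥ 1 (shape–rate) is (a−1)/b = 34/5.9 ≈ 5.76.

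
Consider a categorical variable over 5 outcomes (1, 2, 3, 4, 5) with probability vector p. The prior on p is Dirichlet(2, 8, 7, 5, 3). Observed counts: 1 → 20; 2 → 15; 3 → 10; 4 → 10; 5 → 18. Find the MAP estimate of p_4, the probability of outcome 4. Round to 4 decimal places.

The posterior is Dirichlet(αᵢ + nᵢ) = Dirichlet(22, 23, 17, 15, 21).
For a Dirichlet(a₁,…,a_K) with all aᵢ > 1, the mode has j-th component (aⱼ − 1)/(Σaᵢ − K).
Here Σaᵢ = 98 and K = 5, so p_4 = (15 − 1)/(98 − 5) = 14/93 ≈ 0.1505.

MAP estimate: 0.1505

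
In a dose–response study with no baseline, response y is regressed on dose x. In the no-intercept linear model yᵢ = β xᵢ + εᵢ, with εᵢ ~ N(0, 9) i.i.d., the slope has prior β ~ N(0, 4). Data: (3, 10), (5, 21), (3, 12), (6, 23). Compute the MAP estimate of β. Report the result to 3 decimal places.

log p(β | y) = −Σ(yᵢ − βxᵢ)²/(2·9) − β²/(2·4) + const.
Setting the derivative to zero: Σxᵢ(yᵢ − βxᵢ)/9 − β/4 = 0, so β = Σxᵢyᵢ / (Σxᵢ² + σ²/τ²).
Σxᵢyᵢ = 3·10 + 5·21 + 3·12 + 6·23 = 309; Σxᵢ² = 79; σ²/τ² = 2.25.
β̂_MAP = 309 / (79 + 2.25) = 309/81.25 ≈ 3.803.

β̂_MAP = 3.803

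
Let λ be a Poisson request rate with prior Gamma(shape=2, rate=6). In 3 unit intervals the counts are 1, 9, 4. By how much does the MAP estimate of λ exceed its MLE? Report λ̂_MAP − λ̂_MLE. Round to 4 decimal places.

Σxᵢ = 14. Posterior is Gamma(16, 9); MAP = (16−1)/9 = 15/9 ≈ 1.66667.
MLE = x̄ = 14/3 ≈ 4.66667.
Difference = 15/9 − 14/3 = -3 ≈ -3.0000.

MAP − MLE = -3.0000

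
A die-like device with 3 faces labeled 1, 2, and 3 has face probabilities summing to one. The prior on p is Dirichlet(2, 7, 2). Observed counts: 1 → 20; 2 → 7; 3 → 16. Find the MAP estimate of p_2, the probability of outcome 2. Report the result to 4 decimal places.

MAP estimate: 0.2549

The posterior is Dirichlet(αᵢ + nᵢ) = Dirichlet(22, 14, 18).
For a Dirichlet(a₁,…,a_K) with all aᵢ > 1, the mode has j-th component (aⱼ − 1)/(Σaᵢ − K).
Here Σaᵢ = 54 and K = 3, so p_2 = (14 − 1)/(54 − 3) = 13/51 ≈ 0.2549.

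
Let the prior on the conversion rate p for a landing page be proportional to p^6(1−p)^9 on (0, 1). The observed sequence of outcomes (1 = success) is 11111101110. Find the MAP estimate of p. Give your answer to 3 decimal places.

The prior density ∝ p^6(1−p)^9 is the kernel of Beta(7, 10).
Data: 9 successes in 11 trials (from the sequence). The binomial likelihood contributes p^9(1−p)^2, so the posterior is Beta(7+9, 10+2) = Beta(16, 12).
For Beta(a, b) with a, b > 1 the mode is (a−1)/(a+b−2) = 15/26 ≈ 0.577.

p̂_MAP = 0.577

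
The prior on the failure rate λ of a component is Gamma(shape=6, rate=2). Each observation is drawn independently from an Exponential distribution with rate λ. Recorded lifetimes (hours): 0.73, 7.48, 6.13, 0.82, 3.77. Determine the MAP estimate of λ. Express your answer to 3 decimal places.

The Exponential(rate=λ) likelihood is ∝ λ^n e^(−λΣtᵢ). Here n = 5 and Σtᵢ = 0.73 + 7.48 + 6.13 + 0.82 + 3.77 = 18.93.
Posterior ∝ λ^5e^(−2λ) · λ^5e^(−18.93λ) = λ^10e^(−20.93λ), i.e. Gamma(11, 20.93).
Mode = (a−1)/b = 10/20.93 ≈ 0.478.

λ̂_MAP = 0.478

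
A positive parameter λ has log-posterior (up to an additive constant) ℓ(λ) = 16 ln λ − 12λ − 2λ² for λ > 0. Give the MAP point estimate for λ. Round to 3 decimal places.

ℓ'(λ) = 16/λ − 12 − 4λ. Setting this to zero and multiplying by λ: 4λ² + 12λ − 16 = 0.
λ = (−12 + √(12² + 4·4·16)) / (2·4) = (−12 + √400) / 8 = (−12 + 20)/8 = 1.
ℓ''(λ) = −16/λ² − 4 < 0, confirming a maximum.

λ̂_MAP = 1.000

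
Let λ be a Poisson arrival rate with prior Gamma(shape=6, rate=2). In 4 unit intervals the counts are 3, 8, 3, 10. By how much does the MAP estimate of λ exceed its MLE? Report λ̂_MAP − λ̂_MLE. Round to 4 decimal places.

MAP − MLE = -1.1667

Σxᵢ = 24. Posterior is Gamma(30, 6); MAP = (30−1)/6 = 29/6 ≈ 4.83333.
MLE = x̄ = 24/4 ≈ 6.00000.
Difference = 29/6 − 24/4 = -7/6 ≈ -1.1667.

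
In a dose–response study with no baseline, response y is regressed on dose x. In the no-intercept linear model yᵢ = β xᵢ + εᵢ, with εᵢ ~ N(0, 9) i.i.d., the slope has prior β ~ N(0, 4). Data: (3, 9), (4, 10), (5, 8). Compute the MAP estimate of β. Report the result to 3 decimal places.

β̂_MAP = 2.048

log p(β | y) = −Σ(yᵢ − βxᵢ)²/(2·9) − β²/(2·4) + const.
Setting the derivative to zero: Σxᵢ(yᵢ − βxᵢ)/9 − β/4 = 0, so β = Σxᵢyᵢ / (Σxᵢ² + σ²/τ²).
Σxᵢyᵢ = 3·9 + 4·10 + 5·8 = 107; Σxᵢ² = 50; σ²/τ² = 2.25.
β̂_MAP = 107 / (50 + 2.25) = 107/52.25 ≈ 2.048.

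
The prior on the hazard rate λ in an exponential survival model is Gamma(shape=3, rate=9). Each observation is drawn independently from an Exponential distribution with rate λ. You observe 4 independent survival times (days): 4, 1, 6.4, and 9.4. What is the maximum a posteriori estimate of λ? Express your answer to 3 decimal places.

The Exponential(rate=λ) likelihood is ∝ λ^n e^(−λΣtᵢ). Here n = 4 and Σtᵢ = 4 + 1 + 6.4 + 9.4 = 20.8.
Posterior ∝ λ^2e^(−9λ) · λ^4e^(−20.8λ) = λ^6e^(−29.8λ), i.e. Gamma(7, 29.8).
Mode = (a−1)/b = 6/29.8 ≈ 0.201.

λ̂_MAP = 0.201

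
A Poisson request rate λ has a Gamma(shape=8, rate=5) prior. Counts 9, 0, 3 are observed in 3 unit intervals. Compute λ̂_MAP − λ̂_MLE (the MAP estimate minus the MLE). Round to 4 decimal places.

Σxᵢ = 12. Posterior is Gamma(20, 8); MAP = (20−1)/8 = 19/8 ≈ 2.37500.
MLE = x̄ = 12/3 ≈ 4.00000.
Difference = 19/8 − 12/3 = -13/8 ≈ -1.6250.

MAP − MLE = -1.6250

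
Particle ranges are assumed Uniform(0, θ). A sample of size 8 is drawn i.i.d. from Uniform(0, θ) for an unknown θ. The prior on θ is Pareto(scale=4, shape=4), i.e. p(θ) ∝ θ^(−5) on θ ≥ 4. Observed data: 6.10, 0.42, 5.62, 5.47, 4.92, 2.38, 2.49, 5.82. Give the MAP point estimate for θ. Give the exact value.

The Uniform(0, θ) likelihood is θ^(−n) for θ ≥ max(xᵢ), zero otherwise. Here max(xᵢ) = 6.10.
Posterior ∝ θ^(−5) · θ^(−8) = θ^(−13) on θ ≥ max(4, 6.10) = 6.10.
This density is strictly decreasing in θ, so the posterior mode lies at the lower boundary of the support.

θ̂_MAP = 6.10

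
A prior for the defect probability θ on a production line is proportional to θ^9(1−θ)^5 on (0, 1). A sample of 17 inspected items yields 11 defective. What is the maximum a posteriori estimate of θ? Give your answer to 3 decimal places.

θ̂_MAP = 0.645

The prior density ∝ θ^9(1−θ)^5 is the kernel of Beta(10, 6).
Data: 11 successes in 17 trials. The binomial likelihood contributes θ^11(1−θ)^6, so the posterior is Beta(10+11, 6+6) = Beta(21, 12).
For Beta(a, b) with a, b > 1 the mode is (a−1)/(a+b−2) = 20/31 ≈ 0.645.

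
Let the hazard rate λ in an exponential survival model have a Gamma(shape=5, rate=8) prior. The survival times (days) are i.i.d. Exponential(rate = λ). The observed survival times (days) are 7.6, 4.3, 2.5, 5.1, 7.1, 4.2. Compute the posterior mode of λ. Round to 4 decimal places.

The Exponential(rate=λ) likelihood is ∝ λ^n e^(−λΣtᵢ). Here n = 6 and Σtᵢ = 7.6 + 4.3 + 2.5 + 5.1 + 7.1 + 4.2 = 30.8.
Posterior ∝ λ^4e^(−8λ) · λ^6e^(−30.8λ) = λ^10e^(−38.8λ), i.e. Gamma(11, 38.8).
Mode = (a−1)/b = 10/38.8 ≈ 0.2577.

λ̂_MAP = 0.2577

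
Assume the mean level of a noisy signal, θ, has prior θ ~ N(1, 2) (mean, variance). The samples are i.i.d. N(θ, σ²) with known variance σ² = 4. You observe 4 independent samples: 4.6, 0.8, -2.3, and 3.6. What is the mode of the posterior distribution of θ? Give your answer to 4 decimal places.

n = 4; x̄ = (4.6 + 0.8 + (-2.3) + 3.6)/4 = 6.7/4 = 1.675.
For a Normal prior and Normal likelihood with known variance, the posterior is Normal; its mode equals its mean, the precision-weighted average.
Prior precision 1/σ₀² = 1/2 = 0.5; data precision n/σ² = 4/4 = 1.
θ̂ = (0.5·1 + 1·1.675) / (0.5 + 1) = 2.175/1.5 = 1.4500.

θ̂_MAP = 1.4500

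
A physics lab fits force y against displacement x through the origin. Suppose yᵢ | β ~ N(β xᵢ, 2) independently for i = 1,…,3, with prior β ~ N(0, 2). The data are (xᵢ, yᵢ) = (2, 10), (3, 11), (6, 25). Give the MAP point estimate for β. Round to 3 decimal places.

β̂_MAP = 4.060

log p(β | y) = −Σ(yᵢ − βxᵢ)²/(2·2) − β²/(2·2) + const.
Setting the derivative to zero: Σxᵢ(yᵢ − βxᵢ)/2 − β/2 = 0, so β = Σxᵢyᵢ / (Σxᵢ² + σ²/τ²).
Σxᵢyᵢ = 2·10 + 3·11 + 6·25 = 203; Σxᵢ² = 49; σ²/τ² = 1.
β̂_MAP = 203 / (49 + 1) = 203/50 ≈ 4.060.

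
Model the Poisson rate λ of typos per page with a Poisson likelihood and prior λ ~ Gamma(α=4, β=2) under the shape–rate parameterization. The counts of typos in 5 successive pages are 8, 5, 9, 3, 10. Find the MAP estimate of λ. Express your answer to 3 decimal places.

λ̂_MAP = 5.429

Σxᵢ = 8+5+9+3+10 = 35, with n = 5.
Posterior ∝ λ^3e^(−2λ) · λ^35e^(−5λ) = λ^38e^(−7λ), i.e. Gamma(shape=39, rate=7).
The mode of a Gamma(a, b) with a ≥ 1 (shape–rate) is (a−1)/b = 38/7 ≈ 5.429.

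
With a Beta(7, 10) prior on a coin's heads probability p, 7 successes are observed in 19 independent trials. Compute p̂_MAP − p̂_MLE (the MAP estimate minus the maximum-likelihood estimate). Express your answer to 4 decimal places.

MAP − MLE = 0.0139

Posterior is Beta(14, 22); MAP = (14−1)/(36−2) = 13/34 ≈ 0.38235.
MLE ignores the prior: p̂_MLE = k/n = 7/19 ≈ 0.36842.
Difference = 13/34 − 7/19 = 9/646 ≈ 0.0139.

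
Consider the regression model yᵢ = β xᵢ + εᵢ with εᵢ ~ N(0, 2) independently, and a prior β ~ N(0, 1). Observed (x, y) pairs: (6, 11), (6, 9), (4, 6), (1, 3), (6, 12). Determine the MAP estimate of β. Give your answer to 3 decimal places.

log p(β | y) = −Σ(yᵢ − βxᵢ)²/(2·2) − β²/(2·1) + const.
Setting the derivative to zero: Σxᵢ(yᵢ − βxᵢ)/2 − β/1 = 0, so β = Σxᵢyᵢ / (Σxᵢ² + σ²/τ²).
Σxᵢyᵢ = 6·11 + 6·9 + 4·6 + 1·3 + 6·12 = 219; Σxᵢ² = 125; σ²/τ² = 2.
β̂_MAP = 219 / (125 + 2) = 219/127 ≈ 1.724.

β̂_MAP = 1.724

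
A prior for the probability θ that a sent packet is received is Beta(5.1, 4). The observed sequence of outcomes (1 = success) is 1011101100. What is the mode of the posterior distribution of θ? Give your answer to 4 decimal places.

Prior: Beta(5.1, 4).
Data: 6 successes in 10 trials (from the sequence). The binomial likelihood contributes θ^6(1−θ)^4, so the posterior is Beta(5.1+6, 4+4) = Beta(11.1, 8).
For Beta(a, b) with a, b > 1 the mode is (a−1)/(a+b−2) = 10.1/17.1 ≈ 0.5906.

θ̂_MAP = 0.5906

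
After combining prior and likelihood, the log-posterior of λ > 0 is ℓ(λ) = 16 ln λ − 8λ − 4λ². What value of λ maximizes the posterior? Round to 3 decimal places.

λ̂_MAP = 1.000

ℓ'(λ) = 16/λ − 8 − 8λ. Setting this to zero and multiplying by λ: 8λ² + 8λ − 16 = 0.
λ = (−8 + √(8² + 4·8·16)) / (2·8) = (−8 + √576) / 16 = (−8 + 24)/16 = 1.
ℓ''(λ) = −16/λ² − 8 < 0, confirming a maximum.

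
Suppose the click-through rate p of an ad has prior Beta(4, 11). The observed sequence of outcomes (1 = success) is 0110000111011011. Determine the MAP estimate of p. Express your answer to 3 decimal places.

p̂_MAP = 0.414

Prior: Beta(4, 11).
Data: 9 successes in 16 trials (from the sequence). The binomial likelihood contributes p^9(1−p)^7, so the posterior is Beta(4+9, 11+7) = Beta(13, 18).
For Beta(a, b) with a, b > 1 the mode is (a−1)/(a+b−2) = 12/29 ≈ 0.414.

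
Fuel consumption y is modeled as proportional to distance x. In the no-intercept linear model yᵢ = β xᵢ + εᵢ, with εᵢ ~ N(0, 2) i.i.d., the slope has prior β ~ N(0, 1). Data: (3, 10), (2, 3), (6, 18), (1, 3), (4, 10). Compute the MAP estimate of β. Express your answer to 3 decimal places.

log p(β | y) = −Σ(yᵢ − βxᵢ)²/(2·2) − β²/(2·1) + const.
Setting the derivative to zero: Σxᵢ(yᵢ − βxᵢ)/2 − β/1 = 0, so β = Σxᵢyᵢ / (Σxᵢ² + σ²/τ²).
Σxᵢyᵢ = 3·10 + 2·3 + 6·18 + 1·3 + 4·10 = 187; Σxᵢ² = 66; σ²/τ² = 2.
β̂_MAP = 187 / (66 + 2) = 187/68 ≈ 2.750.

β̂_MAP = 2.750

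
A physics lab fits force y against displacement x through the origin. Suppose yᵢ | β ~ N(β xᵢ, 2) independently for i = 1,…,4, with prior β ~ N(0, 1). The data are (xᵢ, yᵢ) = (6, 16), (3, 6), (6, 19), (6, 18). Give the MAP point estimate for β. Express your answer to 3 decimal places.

β̂_MAP = 2.824

log p(β | y) = −Σ(yᵢ − βxᵢ)²/(2·2) − β²/(2·1) + const.
Setting the derivative to zero: Σxᵢ(yᵢ − βxᵢ)/2 − β/1 = 0, so β = Σxᵢyᵢ / (Σxᵢ² + σ²/τ²).
Σxᵢyᵢ = 6·16 + 3·6 + 6·19 + 6·18 = 336; Σxᵢ² = 117; σ²/τ² = 2.
β̂_MAP = 336 / (117 + 2) = 336/119 ≈ 2.824.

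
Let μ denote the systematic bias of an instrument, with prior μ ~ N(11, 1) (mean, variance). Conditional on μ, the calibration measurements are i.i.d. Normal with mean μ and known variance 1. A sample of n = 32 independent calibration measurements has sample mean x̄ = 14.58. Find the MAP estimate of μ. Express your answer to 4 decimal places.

μ̂_MAP = 14.4715

n = 32, x̄ = 14.58.
For a Normal prior and Normal likelihood with known variance, the posterior is Normal; its mode equals its mean, the precision-weighted average.
Prior precision 1/σ₀² = 1/1 = 1; data precision n/σ² = 32/1 = 32.
μ̂ = (1·11 + 32·14.58) / (1 + 32) = 477.56/33 = 11939/825 ≈ 14.4715.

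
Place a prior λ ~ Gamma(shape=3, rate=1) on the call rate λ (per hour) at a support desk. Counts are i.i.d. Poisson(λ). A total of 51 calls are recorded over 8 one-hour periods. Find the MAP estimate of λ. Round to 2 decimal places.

λ̂_MAP = 5.89

Σxᵢ = 51, n = 8.
Posterior ∝ λ^2e^(−1λ) · λ^51e^(−8λ) = λ^53e^(−9λ), i.e. Gamma(shape=54, rate=9).
The mode of a Gamma(a, b) with a ≥ 1 (shape–rate) is (a−1)/b = 53/9 ≈ 5.89.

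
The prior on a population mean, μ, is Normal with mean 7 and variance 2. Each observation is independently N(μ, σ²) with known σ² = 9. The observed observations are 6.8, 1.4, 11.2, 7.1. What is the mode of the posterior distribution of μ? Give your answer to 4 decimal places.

μ̂_MAP = 6.8235

n = 4; x̄ = (6.8 + 1.4 + 11.2 + 7.1)/4 = 26.5/4 = 6.625.
For a Normal prior and Normal likelihood with known variance, the posterior is Normal; its mode equals its mean, the precision-weighted average.
Prior precision 1/σ₀² = 1/2 = 0.5; data precision n/σ² = 4/9.
μ̂ = (0.5·7 + (4/9)·6.625) / (0.5 + 4/9) = (58/9)/(17/18) = 116/17 ≈ 6.8235.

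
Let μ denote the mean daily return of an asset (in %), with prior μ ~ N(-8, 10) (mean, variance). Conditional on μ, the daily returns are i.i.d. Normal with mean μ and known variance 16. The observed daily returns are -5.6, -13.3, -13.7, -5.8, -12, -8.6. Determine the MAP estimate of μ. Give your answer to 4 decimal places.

μ̂_MAP = -9.4474

n = 6; x̄ = ((-5.6) + (-13.3) + (-13.7) + (-5.8) + (-12) + (-8.6))/6 = -59/6 = -59/6 ≈ -9.8333.
For a Normal prior and Normal likelihood with known variance, the posterior is Normal; its mode equals its mean, the precision-weighted average.
Prior precision 1/σ₀² = 1/10 = 0.1; data precision n/σ² = 6/16 = 0.375.
μ̂ = (0.1·(-8) + 0.375·(-59/6)) / (0.1 + 0.375) = (-4.4875)/0.475 = -359/38 ≈ -9.4474.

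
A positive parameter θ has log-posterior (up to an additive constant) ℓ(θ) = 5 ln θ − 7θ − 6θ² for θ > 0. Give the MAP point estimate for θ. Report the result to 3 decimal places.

ℓ'(θ) = 5/θ − 7 − 12θ. Setting this to zero and multiplying by θ: 12θ² + 7θ − 5 = 0.
θ = (−7 + √(7² + 4·12·5)) / (2·12) = (−7 + √289) / 24 = (−7 + 17)/24 = 5/12.
ℓ''(θ) = −5/θ² − 12 < 0, confirming a maximum.

θ̂_MAP = 0.417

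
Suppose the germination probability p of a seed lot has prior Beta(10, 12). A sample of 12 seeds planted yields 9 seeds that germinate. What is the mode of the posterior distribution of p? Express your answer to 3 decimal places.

p̂_MAP = 0.563

Prior: Beta(10, 12).
Data: 9 successes in 12 trials. The binomial likelihood contributes p^9(1−p)^3, so the posterior is Beta(10+9, 12+3) = Beta(19, 15).
For Beta(a, b) with a, b > 1 the mode is (a−1)/(a+b−2) = 18/32 ≈ 0.563.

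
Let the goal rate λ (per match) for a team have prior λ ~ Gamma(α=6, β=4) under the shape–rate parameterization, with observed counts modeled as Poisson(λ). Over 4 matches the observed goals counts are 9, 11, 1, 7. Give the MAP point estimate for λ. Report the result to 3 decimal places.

λ̂_MAP = 4.125

Σxᵢ = 9+11+1+7 = 28, with n = 4.
Posterior ∝ λ^5e^(−4λ) · λ^28e^(−4λ) = λ^33e^(−8λ), i.e. Gamma(shape=34, rate=8).
The mode of a Gamma(a, b) with a ≥ 1 (shape–rate) is (a−1)/b = 33/8 ≈ 4.125.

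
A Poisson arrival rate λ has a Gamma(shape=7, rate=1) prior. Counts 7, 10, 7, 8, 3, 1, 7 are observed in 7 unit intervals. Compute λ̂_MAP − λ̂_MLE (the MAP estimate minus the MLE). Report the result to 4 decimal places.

Σxᵢ = 43. Posterior is Gamma(50, 8); MAP = (50−1)/8 = 49/8 ≈ 6.12500.
MLE = x̄ = 43/7 ≈ 6.14286.
Difference = 49/8 − 43/7 = -1/56 ≈ -0.0179.

MAP − MLE = -0.0179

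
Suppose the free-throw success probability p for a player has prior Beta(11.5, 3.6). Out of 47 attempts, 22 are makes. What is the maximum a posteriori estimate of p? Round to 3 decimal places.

Prior: Beta(11.5, 3.6).
Data: 22 successes in 47 trials. The binomial likelihood contributes p^22(1−p)^25, so the posterior is Beta(11.5+22, 3.6+25) = Beta(33.5, 28.6).
For Beta(a, b) with a, b > 1 the mode is (a−1)/(a+b−2) = 32.5/60.1 ≈ 0.541.

p̂_MAP = 0.541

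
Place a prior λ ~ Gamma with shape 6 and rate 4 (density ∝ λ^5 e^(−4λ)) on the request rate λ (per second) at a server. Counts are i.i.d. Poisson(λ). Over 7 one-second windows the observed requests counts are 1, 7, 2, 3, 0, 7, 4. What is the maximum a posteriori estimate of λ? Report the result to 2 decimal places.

λ̂_MAP = 2.64

Σxᵢ = 1+7+2+3+0+7+4 = 24, with n = 7.
Posterior ∝ λ^5e^(−4λ) · λ^24e^(−7λ) = λ^29e^(−11λ), i.e. Gamma(shape=30, rate=11).
The mode of a Gamma(a, b) with a ≥ 1 (shape–rate) is (a−1)/b = 29/11 ≈ 2.64.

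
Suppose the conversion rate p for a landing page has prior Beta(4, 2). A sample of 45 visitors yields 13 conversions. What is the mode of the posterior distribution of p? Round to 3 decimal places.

p̂_MAP = 0.327

Prior: Beta(4, 2).
Data: 13 successes in 45 trials. The binomial likelihood contributes p^13(1−p)^32, so the posterior is Beta(4+13, 2+32) = Beta(17, 34).
For Beta(a, b) with a, b > 1 the mode is (a−1)/(a+b−2) = 16/49 ≈ 0.327.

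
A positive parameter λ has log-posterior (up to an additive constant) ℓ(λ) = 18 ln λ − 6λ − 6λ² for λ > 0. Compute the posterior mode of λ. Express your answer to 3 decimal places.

λ̂_MAP = 1.000

ℓ'(λ) = 18/λ − 6 − 12λ. Setting this to zero and multiplying by λ: 12λ² + 6λ − 18 = 0.
λ = (−6 + √(6² + 4·12·18)) / (2·12) = (−6 + √900) / 24 = (−6 + 30)/24 = 1.
ℓ''(λ) = −18/λ² − 12 < 0, confirming a maximum.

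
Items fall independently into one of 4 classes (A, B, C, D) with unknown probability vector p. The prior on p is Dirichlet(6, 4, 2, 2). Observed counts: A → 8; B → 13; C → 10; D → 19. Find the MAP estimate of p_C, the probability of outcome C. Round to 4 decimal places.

The posterior is Dirichlet(αᵢ + nᵢ) = Dirichlet(14, 17, 12, 21).
For a Dirichlet(a₁,…,a_K) with all aᵢ > 1, the mode has j-th component (aⱼ − 1)/(Σaᵢ − K).
Here Σaᵢ = 64 and K = 4, so p_C = (12 − 1)/(64 − 4) = 11/60 ≈ 0.1833.

MAP estimate of p_C = 0.1833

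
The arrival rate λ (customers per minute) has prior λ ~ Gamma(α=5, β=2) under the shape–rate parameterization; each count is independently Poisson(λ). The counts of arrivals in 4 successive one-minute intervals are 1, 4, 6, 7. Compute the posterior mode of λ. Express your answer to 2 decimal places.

λ̂_MAP = 3.67

Σxᵢ = 1+4+6+7 = 18, with n = 4.
Posterior ∝ λ^4e^(−2λ) · λ^18e^(−4λ) = λ^22e^(−6λ), i.e. Gamma(shape=23, rate=6).
The mode of a Gamma(a, b) with a ≥ 1 (shape–rate) is (a−1)/b = 22/6 ≈ 3.67.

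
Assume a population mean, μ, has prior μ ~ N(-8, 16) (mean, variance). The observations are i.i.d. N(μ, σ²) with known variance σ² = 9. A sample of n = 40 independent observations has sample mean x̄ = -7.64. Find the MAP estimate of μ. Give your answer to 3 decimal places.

n = 40, x̄ = -7.64.
For a Normal prior and Normal likelihood with known variance, the posterior is Normal; its mode equals its mean, the precision-weighted average.
Prior precision 1/σ₀² = 1/16 = 0.0625; data precision n/σ² = 40/9.
μ̂ = (0.0625·(-8) + (40/9)·(-7.64)) / (0.0625 + 40/9) = (-3101/90)/(649/144) = -24808/3245 ≈ -7.645.

μ̂_MAP = -7.645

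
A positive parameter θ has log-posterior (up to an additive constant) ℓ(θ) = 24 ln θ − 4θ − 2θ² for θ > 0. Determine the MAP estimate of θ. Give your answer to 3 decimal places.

θ̂_MAP = 2.000

ℓ'(θ) = 24/θ − 4 − 4θ. Setting this to zero and multiplying by θ: 4θ² + 4θ − 24 = 0.
θ = (−4 + √(4² + 4·4·24)) / (2·4) = (−4 + √400) / 8 = (−4 + 20)/8 = 2.
ℓ''(θ) = −24/θ² − 4 < 0, confirming a maximum.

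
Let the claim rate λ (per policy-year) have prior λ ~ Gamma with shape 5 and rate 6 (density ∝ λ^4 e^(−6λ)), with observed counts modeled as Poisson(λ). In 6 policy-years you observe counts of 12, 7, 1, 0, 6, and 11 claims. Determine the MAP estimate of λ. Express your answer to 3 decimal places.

λ̂_MAP = 3.417

Σxᵢ = 12+7+1+0+6+11 = 37, with n = 6.
Posterior ∝ λ^4e^(−6λ) · λ^37e^(−6λ) = λ^41e^(−12λ), i.e. Gamma(shape=42, rate=12).
The mode of a Gamma(a, b) with a ≥ 1 (shape–rate) is (a−1)/b = 41/12 ≈ 3.417.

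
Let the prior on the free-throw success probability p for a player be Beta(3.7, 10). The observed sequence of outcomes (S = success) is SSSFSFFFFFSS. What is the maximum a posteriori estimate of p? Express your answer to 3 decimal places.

p̂_MAP = 0.367

Prior: Beta(3.7, 10).
Data: 6 successes in 12 trials (from the sequence). The binomial likelihood contributes p^6(1−p)^6, so the posterior is Beta(3.7+6, 10+6) = Beta(9.7, 16).
For Beta(a, b) with a, b > 1 the mode is (a−1)/(a+b−2) = 8.7/23.7 ≈ 0.367.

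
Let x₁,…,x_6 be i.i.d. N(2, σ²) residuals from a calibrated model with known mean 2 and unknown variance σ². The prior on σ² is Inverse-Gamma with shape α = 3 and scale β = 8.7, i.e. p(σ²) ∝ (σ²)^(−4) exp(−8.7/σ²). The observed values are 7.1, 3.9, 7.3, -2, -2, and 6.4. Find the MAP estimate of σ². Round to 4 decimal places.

Sum of squared deviations about the known mean: SS = (7.1−2)² + (3.9−2)² + (7.3−2)² + (-2−2)² + (-2−2)² + (6.4−2)² = 109.07.
The Normal likelihood contributes (σ²)^(−n/2) exp(−SS/(2σ²)), so the posterior is Inverse-Gamma(α + n/2, β + SS/2) = Inverse-Gamma(6, 63.235).
The mode of Inverse-Gamma(a, b) is b/(a+1) = 63.235/7 ≈ 9.0336.

σ̂²_MAP = 9.0336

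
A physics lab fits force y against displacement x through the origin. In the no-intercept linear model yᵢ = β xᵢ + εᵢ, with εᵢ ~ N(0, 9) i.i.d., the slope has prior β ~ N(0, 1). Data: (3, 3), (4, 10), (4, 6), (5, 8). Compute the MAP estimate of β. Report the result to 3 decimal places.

log p(β | y) = −Σ(yᵢ − βxᵢ)²/(2·9) − β²/(2·1) + const.
Setting the derivative to zero: Σxᵢ(yᵢ − βxᵢ)/9 − β/1 = 0, so β = Σxᵢyᵢ / (Σxᵢ² + σ²/τ²).
Σxᵢyᵢ = 3·3 + 4·10 + 4·6 + 5·8 = 113; Σxᵢ² = 66; σ²/τ² = 9.
β̂_MAP = 113 / (66 + 9) = 113/75 ≈ 1.507.

β̂_MAP = 1.507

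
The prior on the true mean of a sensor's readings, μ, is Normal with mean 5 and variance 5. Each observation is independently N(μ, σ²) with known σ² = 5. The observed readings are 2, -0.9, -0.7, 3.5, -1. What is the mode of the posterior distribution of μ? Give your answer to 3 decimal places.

n = 5; x̄ = (2 + (-0.9) + (-0.7) + 3.5 + (-1))/5 = 2.9/5 = 0.58.
For a Normal prior and Normal likelihood with known variance, the posterior is Normal; its mode equals its mean, the precision-weighted average.
Prior precision 1/σ₀² = 1/5 = 0.2; data precision n/σ² = 5/5 = 1.
μ̂ = (0.2·5 + 1·0.58) / (0.2 + 1) = 1.58/1.2 = 79/60 ≈ 1.317.

μ̂_MAP = 1.317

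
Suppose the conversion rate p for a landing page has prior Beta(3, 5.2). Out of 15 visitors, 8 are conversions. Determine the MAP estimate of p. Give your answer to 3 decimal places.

p̂_MAP = 0.472

Prior: Beta(3, 5.2).
Data: 8 successes in 15 trials. The binomial likelihood contributes p^8(1−p)^7, so the posterior is Beta(3+8, 5.2+7) = Beta(11, 12.2).
For Beta(a, b) with a, b > 1 the mode is (a−1)/(a+b−2) = 10/21.2 ≈ 0.472.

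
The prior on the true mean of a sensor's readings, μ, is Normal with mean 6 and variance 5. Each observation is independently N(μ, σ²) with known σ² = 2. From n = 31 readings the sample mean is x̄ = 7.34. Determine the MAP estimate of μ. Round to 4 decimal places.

n = 31, x̄ = 7.34.
For a Normal prior and Normal likelihood with known variance, the posterior is Normal; its mode equals its mean, the precision-weighted average.
Prior precision 1/σ₀² = 1/5 = 0.2; data precision n/σ² = 31/2 = 15.5.
μ̂ = (0.2·6 + 15.5·7.34) / (0.2 + 15.5) = 114.97/15.7 = 11497/1570 ≈ 7.3229.

μ̂_MAP = 7.3229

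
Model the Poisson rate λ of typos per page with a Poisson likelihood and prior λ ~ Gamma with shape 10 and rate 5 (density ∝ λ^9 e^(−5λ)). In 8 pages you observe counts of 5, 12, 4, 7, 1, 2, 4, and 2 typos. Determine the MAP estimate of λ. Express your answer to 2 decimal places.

λ̂_MAP = 3.54

Σxᵢ = 5+12+4+7+1+2+4+2 = 37, with n = 8.
Posterior ∝ λ^9e^(−5λ) · λ^37e^(−8λ) = λ^46e^(−13λ), i.e. Gamma(shape=47, rate=13).
The mode of a Gamma(a, b) with a ≥ 1 (shape–rate) is (a−1)/b = 46/13 ≈ 3.54.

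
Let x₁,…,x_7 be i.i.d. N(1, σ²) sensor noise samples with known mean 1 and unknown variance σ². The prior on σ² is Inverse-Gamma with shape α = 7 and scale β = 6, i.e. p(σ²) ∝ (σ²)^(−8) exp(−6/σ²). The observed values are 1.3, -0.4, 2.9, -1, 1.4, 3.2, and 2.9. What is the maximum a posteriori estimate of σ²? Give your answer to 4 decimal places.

Sum of squared deviations about the known mean: SS = (1.3−1)² + (-0.4−1)² + (2.9−1)² + (-1−1)² + (1.4−1)² + (3.2−1)² + (2.9−1)² = 18.27.
The Normal likelihood contributes (σ²)^(−n/2) exp(−SS/(2σ²)), so the posterior is Inverse-Gamma(α + n/2, β + SS/2) = Inverse-Gamma(10.5, 15.135).
The mode of Inverse-Gamma(a, b) is b/(a+1) = 15.135/11.5 ≈ 1.3161.

σ̂²_MAP = 1.3161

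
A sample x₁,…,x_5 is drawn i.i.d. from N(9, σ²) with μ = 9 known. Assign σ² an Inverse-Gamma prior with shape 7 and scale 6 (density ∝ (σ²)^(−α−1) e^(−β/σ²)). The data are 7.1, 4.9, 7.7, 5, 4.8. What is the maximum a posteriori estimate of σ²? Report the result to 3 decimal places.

σ̂²_MAP = 3.226

Sum of squared deviations about the known mean: SS = (7.1−9)² + (4.9−9)² + (7.7−9)² + (5−9)² + (4.8−9)² = 55.75.
The Normal likelihood contributes (σ²)^(−n/2) exp(−SS/(2σ²)), so the posterior is Inverse-Gamma(α + n/2, β + SS/2) = Inverse-Gamma(9.5, 33.875).
The mode of Inverse-Gamma(a, b) is b/(a+1) = 33.875/10.5 ≈ 3.226.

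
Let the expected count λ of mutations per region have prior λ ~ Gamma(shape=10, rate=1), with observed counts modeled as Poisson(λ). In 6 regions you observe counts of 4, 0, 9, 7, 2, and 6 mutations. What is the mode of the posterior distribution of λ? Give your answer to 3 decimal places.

λ̂_MAP = 5.286

Σxᵢ = 4+0+9+7+2+6 = 28, with n = 6.
Posterior ∝ λ^9e^(−1λ) · λ^28e^(−6λ) = λ^37e^(−7λ), i.e. Gamma(shape=38, rate=7).
The mode of a Gamma(a, b) with a ≥ 1 (shape–rate) is (a−1)/b = 37/7 ≈ 5.286.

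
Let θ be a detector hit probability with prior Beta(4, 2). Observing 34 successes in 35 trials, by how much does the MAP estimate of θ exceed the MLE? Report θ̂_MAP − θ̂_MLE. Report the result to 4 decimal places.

MAP − MLE = -0.0227

Posterior is Beta(38, 3); MAP = (38−1)/(41−2) = 37/39 ≈ 0.94872.
MLE ignores the prior: θ̂_MLE = k/n = 34/35 ≈ 0.97143.
Difference = 37/39 − 34/35 = -31/1365 ≈ -0.0227.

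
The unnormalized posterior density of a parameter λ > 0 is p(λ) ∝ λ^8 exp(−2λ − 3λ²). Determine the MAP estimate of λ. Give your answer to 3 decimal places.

λ̂_MAP = 1.000

ℓ'(λ) = 8/λ − 2 − 6λ. Setting this to zero and multiplying by λ: 6λ² + 2λ − 8 = 0.
λ = (−2 + √(2² + 4·6·8)) / (2·6) = (−2 + √196) / 12 = (−2 + 14)/12 = 1.
ℓ''(λ) = −8/λ² − 6 < 0, confirming a maximum.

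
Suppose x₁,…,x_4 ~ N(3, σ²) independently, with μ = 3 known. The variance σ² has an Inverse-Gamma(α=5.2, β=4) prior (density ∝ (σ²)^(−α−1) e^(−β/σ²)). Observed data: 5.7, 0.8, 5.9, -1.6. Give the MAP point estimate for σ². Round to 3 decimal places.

σ̂²_MAP = 3.030

Sum of squared deviations about the known mean: SS = (5.7−3)² + (0.8−3)² + (5.9−3)² + (-1.6−3)² = 41.7.
The Normal likelihood contributes (σ²)^(−n/2) exp(−SS/(2σ²)), so the posterior is Inverse-Gamma(α + n/2, β + SS/2) = Inverse-Gamma(7.2, 24.85).
The mode of Inverse-Gamma(a, b) is b/(a+1) = 24.85/8.2 ≈ 3.030.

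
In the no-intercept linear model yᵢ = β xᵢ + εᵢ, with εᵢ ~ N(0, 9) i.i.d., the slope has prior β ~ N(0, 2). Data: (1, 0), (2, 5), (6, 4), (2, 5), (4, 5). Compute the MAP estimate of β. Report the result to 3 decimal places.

β̂_MAP = 0.977

log p(β | y) = −Σ(yᵢ − βxᵢ)²/(2·9) − β²/(2·2) + const.
Setting the derivative to zero: Σxᵢ(yᵢ − βxᵢ)/9 − β/2 = 0, so β = Σxᵢyᵢ / (Σxᵢ² + σ²/τ²).
Σxᵢyᵢ = 1·0 + 2·5 + 6·4 + 2·5 + 4·5 = 64; Σxᵢ² = 61; σ²/τ² = 4.5.
β̂_MAP = 64 / (61 + 4.5) = 64/65.5 ≈ 0.977.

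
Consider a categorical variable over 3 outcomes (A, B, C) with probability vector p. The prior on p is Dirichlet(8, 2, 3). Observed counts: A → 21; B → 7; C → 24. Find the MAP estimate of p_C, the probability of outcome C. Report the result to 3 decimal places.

The posterior is Dirichlet(αᵢ + nᵢ) = Dirichlet(29, 9, 27).
For a Dirichlet(a₁,…,a_K) with all aᵢ > 1, the mode has j-th component (aⱼ − 1)/(Σaᵢ − K).
Here Σaᵢ = 65 and K = 3, so p_C = (27 − 1)/(65 − 3) = 26/62 ≈ 0.419.

MAP estimate of p_C = 0.419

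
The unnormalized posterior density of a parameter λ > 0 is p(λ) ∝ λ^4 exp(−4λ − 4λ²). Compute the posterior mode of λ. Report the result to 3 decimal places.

ℓ'(λ) = 4/λ − 4 − 8λ. Setting this to zero and multiplying by λ: 8λ² + 4λ − 4 = 0.
λ = (−4 + √(4² + 4·8·4)) / (2·8) = (−4 + √144) / 16 = (−4 + 12)/16 = 1/2.
ℓ''(λ) = −4/λ² − 8 < 0, confirming a maximum.

λ̂_MAP = 0.500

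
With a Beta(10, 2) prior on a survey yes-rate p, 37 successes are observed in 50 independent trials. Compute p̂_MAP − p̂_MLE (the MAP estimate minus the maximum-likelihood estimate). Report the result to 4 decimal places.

MAP − MLE = 0.0267

Posterior is Beta(47, 15); MAP = (47−1)/(62−2) = 46/60 ≈ 0.76667.
MLE ignores the prior: p̂_MLE = k/n = 37/50 ≈ 0.74000.
Difference = 46/60 − 37/50 = 2/75 ≈ 0.0267.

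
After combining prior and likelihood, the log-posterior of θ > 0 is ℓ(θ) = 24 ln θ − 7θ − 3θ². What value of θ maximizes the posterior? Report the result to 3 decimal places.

θ̂_MAP = 1.500

ℓ'(θ) = 24/θ − 7 − 6θ. Setting this to zero and multiplying by θ: 6θ² + 7θ − 24 = 0.
θ = (−7 + √(7² + 4·6·24)) / (2·6) = (−7 + √625) / 12 = (−7 + 25)/12 = 3/2.
ℓ''(θ) = −24/θ² − 6 < 0, confirming a maximum.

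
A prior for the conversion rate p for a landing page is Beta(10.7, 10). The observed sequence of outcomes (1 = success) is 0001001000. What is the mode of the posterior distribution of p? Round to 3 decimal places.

Prior: Beta(10.7, 10).
Data: 2 successes in 10 trials (from the sequence). The binomial likelihood contributes p^2(1−p)^8, so the posterior is Beta(10.7+2, 10+8) = Beta(12.7, 18).
For Beta(a, b) with a, b > 1 the mode is (a−1)/(a+b−2) = 11.7/28.7 ≈ 0.408.

p̂_MAP = 0.408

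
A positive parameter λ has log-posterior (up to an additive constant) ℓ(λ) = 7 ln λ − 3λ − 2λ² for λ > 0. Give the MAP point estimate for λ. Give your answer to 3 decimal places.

ℓ'(λ) = 7/λ − 3 − 4λ. Setting this to zero and multiplying by λ: 4λ² + 3λ − 7 = 0.
λ = (−3 + √(3² + 4·4·7)) / (2·4) = (−3 + √121) / 8 = (−3 + 11)/8 = 1.
ℓ''(λ) = −7/λ² − 4 < 0, confirming a maximum.

λ̂_MAP = 1.000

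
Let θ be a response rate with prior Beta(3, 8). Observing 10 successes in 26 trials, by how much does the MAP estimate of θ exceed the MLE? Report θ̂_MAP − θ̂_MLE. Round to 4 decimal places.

MAP − MLE = -0.0418

Posterior is Beta(13, 24); MAP = (13−1)/(37−2) = 12/35 ≈ 0.34286.
MLE ignores the prior: θ̂_MLE = k/n = 10/26 ≈ 0.38462.
Difference = 12/35 − 10/26 = -19/455 ≈ -0.0418.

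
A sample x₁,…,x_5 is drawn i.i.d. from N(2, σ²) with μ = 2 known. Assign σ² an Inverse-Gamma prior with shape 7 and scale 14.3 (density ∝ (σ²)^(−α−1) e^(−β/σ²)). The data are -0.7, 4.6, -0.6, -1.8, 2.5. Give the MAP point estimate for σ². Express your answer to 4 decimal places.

Sum of squared deviations about the known mean: SS = (-0.7−2)² + (4.6−2)² + (-0.6−2)² + (-1.8−2)² + (2.5−2)² = 35.5.
The Normal likelihood contributes (σ²)^(−n/2) exp(−SS/(2σ²)), so the posterior is Inverse-Gamma(α + n/2, β + SS/2) = Inverse-Gamma(9.5, 32.05).
The mode of Inverse-Gamma(a, b) is b/(a+1) = 32.05/10.5 ≈ 3.0524.

σ̂²_MAP = 3.0524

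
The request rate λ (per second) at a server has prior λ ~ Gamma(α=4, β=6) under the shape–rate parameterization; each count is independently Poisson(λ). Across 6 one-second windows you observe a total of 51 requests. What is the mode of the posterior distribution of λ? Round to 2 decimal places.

λ̂_MAP = 4.50

Σxᵢ = 51, n = 6.
Posterior ∝ λ^3e^(−6λ) · λ^51e^(−6λ) = λ^54e^(−12λ), i.e. Gamma(shape=55, rate=12).
The mode of a Gamma(a, b) with a ≥ 1 (shape–rate) is (a−1)/b = 54/12 ≈ 4.50.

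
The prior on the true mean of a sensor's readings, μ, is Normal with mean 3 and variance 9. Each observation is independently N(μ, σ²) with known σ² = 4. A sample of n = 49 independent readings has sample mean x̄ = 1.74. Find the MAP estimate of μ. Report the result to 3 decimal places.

n = 49, x̄ = 1.74.
For a Normal prior and Normal likelihood with known variance, the posterior is Normal; its mode equals its mean, the precision-weighted average.
Prior precision 1/σ₀² = 1/9; data precision n/σ² = 49/4 = 12.25.
μ̂ = ((1/9)·3 + 12.25·1.74) / (1/9 + 12.25) = (12989/600)/(445/36) = 38967/22250 ≈ 1.751.

μ̂_MAP = 1.751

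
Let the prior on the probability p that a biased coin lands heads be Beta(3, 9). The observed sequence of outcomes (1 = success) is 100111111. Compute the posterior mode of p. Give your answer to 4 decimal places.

Prior: Beta(3, 9).
Data: 7 successes in 9 trials (from the sequence). The binomial likelihood contributes p^7(1−p)^2, so the posterior is Beta(3+7, 9+2) = Beta(10, 11).
For Beta(a, b) with a, b > 1 the mode is (a−1)/(a+b−2) = 9/19 ≈ 0.4737.

p̂_MAP = 0.4737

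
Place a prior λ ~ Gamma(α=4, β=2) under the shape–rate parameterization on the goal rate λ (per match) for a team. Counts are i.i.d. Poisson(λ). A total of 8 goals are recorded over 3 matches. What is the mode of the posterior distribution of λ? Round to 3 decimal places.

λ̂_MAP = 2.200

Σxᵢ = 8, n = 3.
Posterior ∝ λ^3e^(−2λ) · λ^8e^(−3λ) = λ^11e^(−5λ), i.e. Gamma(shape=12, rate=5).
The mode of a Gamma(a, b) with a ≥ 1 (shape–rate) is (a−1)/b = 11/5 ≈ 2.200.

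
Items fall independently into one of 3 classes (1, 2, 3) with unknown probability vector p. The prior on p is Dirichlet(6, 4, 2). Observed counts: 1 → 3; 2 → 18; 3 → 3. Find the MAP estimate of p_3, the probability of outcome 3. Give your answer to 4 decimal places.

MAP estimate: 0.1212

The posterior is Dirichlet(αᵢ + nᵢ) = Dirichlet(9, 22, 5).
For a Dirichlet(a₁,…,a_K) with all aᵢ > 1, the mode has j-th component (aⱼ − 1)/(Σaᵢ − K).
Here Σaᵢ = 36 and K = 3, so p_3 = (5 − 1)/(36 − 3) = 4/33 ≈ 0.1212.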